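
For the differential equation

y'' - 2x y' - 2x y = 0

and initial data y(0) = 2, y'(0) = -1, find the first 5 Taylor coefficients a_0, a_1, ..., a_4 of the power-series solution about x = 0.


Ansatz: y(x) = sum_{n>=0} a_n x^n, so y'(x) = sum_{n>=1} n a_n x^(n-1) and y''(x) = sum_{n>=2} n(n-1) a_n x^(n-2).
Substitute into P(x) y'' + Q(x) y' + R(x) y = 0 with P(x) = 1, Q(x) = -2x, R(x) = -2x, and match powers of x.
Initial conditions: a_0 = 2, a_1 = -1.
Setting the coefficient of each power of x to zero and solving order by order (substituting the coefficients already found):
  x^0: 2 a_2 = 0  ->  a_2 = 0
  x^1: 6 a_3 - 2 a_1 - 2 a_0 = 0  ->  6 a_3 = 2 a_1 + 2 a_0 = 2  ->  a_3 = 1/3
  x^2: 12 a_4 - 4 a_2 - 2 a_1 = 0  ->  12 a_4 = 4 a_2 + 2 a_1 = -2  ->  a_4 = -1/6
Truncated series: y(x) = 2 - x + (1/3) x^3 - (1/6) x^4 + O(x^5).

a_0 = 2; a_1 = -1; a_2 = 0; a_3 = 1/3; a_4 = -1/6


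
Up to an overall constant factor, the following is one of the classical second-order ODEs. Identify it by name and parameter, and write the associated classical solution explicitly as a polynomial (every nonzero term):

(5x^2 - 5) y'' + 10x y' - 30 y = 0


All three coefficients share the factor -5; dividing through by -5 gives  (1 - x^2) y'' - 2x y' + 6 y = 0.
This matches the Legendre equation (1 - x^2) y'' - 2x y' + n(n+1) y = 0 (note the -2x y' term) with n(n+1) = 6, so n = 2; the polynomial solution is P_2(x).
With y = sum_k a_k x^k, matching x^k gives (k+2)(k+1) a_{k+2} = [k(k+1) - n(n+1)] a_k = (k - 2)(k + 3) a_k. The right side vanishes at k = 2, so the series with the parity of 2 terminates at degree 2.
Standard normalization (P_n(1) = 1): leading coefficient (2n)!/(2^n (n!)^2) = 24/(4*4) = 3/2, so a_2 = 3/2. Work downward with a_k = (k+1)(k+2) a_{k+2} / ((k - 2)(k + 3)):
  a_0 = (1)(2)(3/2) / ((0 - 2)(0 + 3)) = 3/(-6) = -1/2
Hence P_2(x) = 3 x^2/2 - 1/2.

P_2(x); series = 3 x^2/2 - 1/2


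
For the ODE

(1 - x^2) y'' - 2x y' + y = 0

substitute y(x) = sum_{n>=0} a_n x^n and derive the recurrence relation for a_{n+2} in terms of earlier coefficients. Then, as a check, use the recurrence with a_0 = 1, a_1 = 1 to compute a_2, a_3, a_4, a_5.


Substitute y = sum_n a_n x^n.
(1 - 1 x^2) y'' contributes (n+2)(n+1) a_{n+2} - n(n-1) a_n at x^n.
-2 x y'(x) contributes -2 n a_n at x^n.
y(x) contributes 1 a_n at x^n.
Matching x^n: (n+2)(n+1) a_{n+2} + (-n(n-1) - 2 n + 1) a_n = 0.
Thus a_{n+2} = (n(n-1) + 2 n - 1) / ((n+1)(n+2)) * a_n.

Check with a_0 = 1, a_1 = 1 (apply the recurrence for n = 0, 1, 2, 3): a_0 = 1, a_1 = 1, a_2 = -1/2, a_3 = 1/6, a_4 = -5/24, a_5 = 11/120.

a_(n+2) = (n(n-1) + 2 n - 1) / ((n+1)(n+2)) * a_n; check: a_0 = 1, a_1 = 1, a_2 = -1/2, a_3 = 1/6, a_4 = -5/24, a_5 = 11/120


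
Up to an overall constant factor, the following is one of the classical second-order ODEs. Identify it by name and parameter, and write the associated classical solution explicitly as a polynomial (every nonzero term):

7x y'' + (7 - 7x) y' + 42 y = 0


All three coefficients share the factor 7; dividing through by 7 gives  x y'' + (1 - x) y' + 6 y = 0.
This matches the Laguerre equation x y'' + (1 - x) y' + n y = 0 with n = 6; the polynomial solution is L_6(x).
With y = sum_k a_k x^k, matching x^k gives (k+1)k a_{k+1} + (k+1) a_{k+1} - k a_k + n a_k = 0, i.e. (k+1)^2 a_{k+1} = (k - n) a_k = (k - 6) a_k. The right side vanishes at k = 6, so the series terminates at degree 6.
Standard normalization L_n(0) = 1 gives a_0 = 1. Work upward with a_{k+1} = (k - 6) a_k / (k+1)^2:
  a_1 = (0 - 6)(1) / 1^2 = -6/1 = -6
  a_2 = (1 - 6)(-6) / 2^2 = 30/4 = 15/2
  a_3 = (2 - 6)(15/2) / 3^2 = -30/9 = -10/3
  a_4 = (3 - 6)(-10/3) / 4^2 = 10/16 = 5/8
  a_5 = (4 - 6)(5/8) / 5^2 = (-5/4)/25 = -1/20
  a_6 = (5 - 6)(-1/20) / 6^2 = (1/20)/36 = 1/720
Hence L_6(x) = x^6/720 - x^5/20 + 5 x^4/8 - 10 x^3/3 + 15 x^2/2 - 6 x + 1.

L_6(x); series = x^6/720 - x^5/20 + 5 x^4/8 - 10 x^3/3 + 15 x^2/2 - 6 x + 1


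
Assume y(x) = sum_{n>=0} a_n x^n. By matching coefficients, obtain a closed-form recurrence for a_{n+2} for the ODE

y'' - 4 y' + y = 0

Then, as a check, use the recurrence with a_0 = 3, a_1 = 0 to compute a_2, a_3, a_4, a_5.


Substitute y = sum_n a_n x^n.
y''(x) has coefficient (n+2)(n+1) a_{n+2} at x^n;
-4 y'(x) has coefficient -4 (n+1) a_{n+1} at x^n;
y(x) has coefficient 1 a_n at x^n.
Matching x^n: (n+2)(n+1) a_{n+2} - 4 (n+1) a_{n+1} + 1 a_n = 0.
Thus a_{n+2} = [4 (n+1) a_{n+1} - 1 a_n] / ((n+1)(n+2)).

Check with a_0 = 3, a_1 = 0 (apply the recurrence for n = 0, 1, 2, 3): a_0 = 3, a_1 = 0, a_2 = -3/2, a_3 = -2, a_4 = -15/8, a_5 = -7/5.

a_(n+2) = [4 (n+1) a_(n+1) - 1 a_n] / ((n+1)(n+2)); check: a_0 = 3, a_1 = 0, a_2 = -3/2, a_3 = -2, a_4 = -15/8, a_5 = -7/5


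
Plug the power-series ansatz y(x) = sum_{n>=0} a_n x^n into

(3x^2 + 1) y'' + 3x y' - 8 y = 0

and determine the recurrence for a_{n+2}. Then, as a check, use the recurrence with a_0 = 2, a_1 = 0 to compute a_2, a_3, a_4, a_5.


Substitute y = sum_n a_n x^n.
(1 + 3 x^2) y'' contributes (n+2)(n+1) a_{n+2} + 3 n(n-1) a_n at x^n.
3 x y'(x) contributes 3 n a_n at x^n.
-8 y(x) contributes -8 a_n at x^n.
Matching x^n: (n+2)(n+1) a_{n+2} + (3 n(n-1) + 3 n - 8) a_n = 0.
Thus a_{n+2} = (-3 n(n-1) - 3 n + 8) / ((n+1)(n+2)) * a_n.

Check with a_0 = 2, a_1 = 0 (apply the recurrence for n = 0, 1, 2, 3): a_0 = 2, a_1 = 0, a_2 = 8, a_3 = 0, a_4 = -8/3, a_5 = 0.

a_(n+2) = (-3 n(n-1) - 3 n + 8) / ((n+1)(n+2)) * a_n; check: a_0 = 2, a_1 = 0, a_2 = 8, a_3 = 0, a_4 = -8/3, a_5 = 0


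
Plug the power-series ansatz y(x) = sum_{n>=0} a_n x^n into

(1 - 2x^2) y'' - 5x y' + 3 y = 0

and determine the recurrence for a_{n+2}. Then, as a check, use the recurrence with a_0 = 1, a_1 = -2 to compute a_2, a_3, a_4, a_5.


Substitute y = sum_n a_n x^n.
(1 - 2 x^2) y'' contributes (n+2)(n+1) a_{n+2} - 2 n(n-1) a_n at x^n.
-5 x y'(x) contributes -5 n a_n at x^n.
3 y(x) contributes 3 a_n at x^n.
Matching x^n: (n+2)(n+1) a_{n+2} + (-2 n(n-1) - 5 n + 3) a_n = 0.
Thus a_{n+2} = (2 n(n-1) + 5 n - 3) / ((n+1)(n+2)) * a_n.

Check with a_0 = 1, a_1 = -2 (apply the recurrence for n = 0, 1, 2, 3): a_0 = 1, a_1 = -2, a_2 = -3/2, a_3 = -2/3, a_4 = -11/8, a_5 = -4/5.

a_(n+2) = (2 n(n-1) + 5 n - 3) / ((n+1)(n+2)) * a_n; check: a_0 = 1, a_1 = -2, a_2 = -3/2, a_3 = -2/3, a_4 = -11/8, a_5 = -4/5


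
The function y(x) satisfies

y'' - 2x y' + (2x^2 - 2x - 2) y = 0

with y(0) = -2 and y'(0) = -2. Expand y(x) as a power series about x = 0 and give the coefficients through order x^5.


Ansatz: y(x) = sum_{n>=0} a_n x^n, so y'(x) = sum_{n>=1} n a_n x^(n-1) and y''(x) = sum_{n>=2} n(n-1) a_n x^(n-2).
Substitute into P(x) y'' + Q(x) y' + R(x) y = 0 with P(x) = 1, Q(x) = -2x, R(x) = 2x^2 - 2x - 2, and match powers of x.
Initial conditions: a_0 = -2, a_1 = -2.
Setting the coefficient of each power of x to zero and solving order by order (substituting the coefficients already found):
  x^0: 2 a_2 - 2 a_0 = 0  ->  2 a_2 = 2 a_0 = -4  ->  a_2 = -2
  x^1: 6 a_3 - 4 a_1 - 2 a_0 = 0  ->  6 a_3 = 4 a_1 + 2 a_0 = -12  ->  a_3 = -2
  x^2: 12 a_4 - 6 a_2 - 2 a_1 + 2 a_0 = 0  ->  12 a_4 = 6 a_2 + 2 a_1 - 2 a_0 = -12  ->  a_4 = -1
  x^3: 20 a_5 - 8 a_3 - 2 a_2 + 2 a_1 = 0  ->  20 a_5 = 8 a_3 + 2 a_2 - 2 a_1 = -16  ->  a_5 = -4/5
Truncated series: y(x) = -2 - 2 x - 2 x^2 - 2 x^3 - x^4 - (4/5) x^5 + O(x^6).

a_0 = -2; a_1 = -2; a_2 = -2; a_3 = -2; a_4 = -1; a_5 = -4/5


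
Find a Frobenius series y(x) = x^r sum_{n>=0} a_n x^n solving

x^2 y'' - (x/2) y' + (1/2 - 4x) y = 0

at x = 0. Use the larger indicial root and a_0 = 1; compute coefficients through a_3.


Write in Frobenius form y'' + (p(x)/x) y' + (q(x)/x^2) y = 0:
  p(x) = -1/2,  q(x) = 1/2 - 4x.
Indicial equation: r(r-1) + (-1/2) r + (1/2) = 0 -> roots r_1 = 1, r_2 = 1/2.
Take r = r_1 = 1. Let y(x) = x^r sum_{n>=0} a_n x^n with a_0 = 1.
Substitute y = x^r sum a_n x^n and match x^{r+n}. The recurrence is
  D(n) a_n - 4 a_{n-1} = 0,  where D(n) = (r+n)(r+n-1) + (-1/2)(r+n) + (1/2).
  a_n = 4 / D(n) * a_{n-1}.
Since the indicial polynomial factors as (r - r_1)(r - r_2), D(n) = (r_1 + n - r_1)(r_1 + n - r_2) = n(n + 1/2).
Evaluating step by step (a_0 = 1):
  n = 1: D(1) = 1(1 + 1/2) = 3/2; numerator = 4(1) = 4; a_1 = (4)/(3/2) = 8/3
  n = 2: D(2) = 2(2 + 1/2) = 5; numerator = 4(8/3) = 32/3; a_2 = (32/3)/(5) = 32/15
  n = 3: D(3) = 3(3 + 1/2) = 21/2; numerator = 4(32/15) = 128/15; a_3 = (128/15)/(21/2) = 256/315

r = 1; a_0 = 1; a_1 = 8/3; a_2 = 32/15; a_3 = 256/315


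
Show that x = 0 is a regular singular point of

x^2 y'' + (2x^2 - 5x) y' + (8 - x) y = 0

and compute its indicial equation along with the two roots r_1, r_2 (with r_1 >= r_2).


Divide by x^2 to reach normal form y'' + P_1(x) y' + P_2(x) y = 0 with P_1(x) = 2 - 5/x and P_2(x) = -1/x + 8/x^2.
x = 0 is a singular point because the y'-coefficient 2 - 5/x has a pole at x = 0 and the y-coefficient -1/x + 8/x^2 has a pole at x = 0.
It is a regular singular point because x P_1(x) = p(x) = 2x - 5 and x^2 P_2(x) = q(x) = 8 - x are polynomials, hence analytic at x = 0.
p(0) = -5,  q(0) = 8.
Indicial equation: r(r-1) + p(0) r + q(0) = 0, i.e. r^2 + (p(0) - 1) r + q(0) = 0, i.e. r^2 - 6 r + 8 = 0.
Discriminant: (-6)^2 - 4(8) = 4, so r = (6 ± 2)/2.
Solving: r_1 = 4, r_2 = 2.

indicial: r^2 - 6 r + 8 = 0; roots r_1 = 4, r_2 = 2


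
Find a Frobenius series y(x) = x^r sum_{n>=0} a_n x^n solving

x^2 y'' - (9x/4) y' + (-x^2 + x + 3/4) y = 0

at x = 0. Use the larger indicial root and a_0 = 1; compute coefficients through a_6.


Write in Frobenius form y'' + (p(x)/x) y' + (q(x)/x^2) y = 0:
  p(x) = -9/4,  q(x) = -x^2 + x + 3/4.
Indicial equation: r(r-1) + (-9/4) r + (3/4) = 0 -> roots r_1 = 3, r_2 = 1/4.
Take r = r_1 = 3. Let y(x) = x^r sum_{n>=0} a_n x^n with a_0 = 1.
Substitute y = x^r sum a_n x^n and match x^{r+n}. The recurrence is
  D(n) a_n + 1 a_{n-1} - 1 a_{n-2} = 0,  where D(n) = (r+n)(r+n-1) + (-9/4)(r+n) + (3/4).
  a_n = [-1 a_{n-1} + 1 a_{n-2}] / D(n).
Since the indicial polynomial factors as (r - r_1)(r - r_2), D(n) = (r_1 + n - r_1)(r_1 + n - r_2) = n(n + 11/4).
Evaluating step by step (a_0 = 1):
  n = 1: D(1) = 1(1 + 11/4) = 15/4; numerator = -1(1) = -1; a_1 = (-1)/(15/4) = -4/15
  n = 2: D(2) = 2(2 + 11/4) = 19/2; numerator = -1(-4/15) + 1(1) = 19/15; a_2 = (19/15)/(19/2) = 2/15
  n = 3: D(3) = 3(3 + 11/4) = 69/4; numerator = -1(2/15) + 1(-4/15) = -2/5; a_3 = (-2/5)/(69/4) = -8/345
  n = 4: D(4) = 4(4 + 11/4) = 27; numerator = -1(-8/345) + 1(2/15) = 18/115; a_4 = (18/115)/(27) = 2/345
  n = 5: D(5) = 5(5 + 11/4) = 155/4; numerator = -1(2/345) + 1(-8/345) = -2/69; a_5 = (-2/69)/(155/4) = -8/10695
  n = 6: D(6) = 6(6 + 11/4) = 105/2; numerator = -1(-8/10695) + 1(2/345) = 14/2139; a_6 = (14/2139)/(105/2) = 4/32085

r = 3; a_0 = 1; a_1 = -4/15; a_2 = 2/15; a_3 = -8/345; a_4 = 2/345; a_5 = -8/10695; a_6 = 4/32085


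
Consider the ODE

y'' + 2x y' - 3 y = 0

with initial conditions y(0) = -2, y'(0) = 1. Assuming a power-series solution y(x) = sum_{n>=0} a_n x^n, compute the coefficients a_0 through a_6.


Ansatz: y(x) = sum_{n>=0} a_n x^n, so y'(x) = sum_{n>=1} n a_n x^(n-1) and y''(x) = sum_{n>=2} n(n-1) a_n x^(n-2).
Substitute into P(x) y'' + Q(x) y' + R(x) y = 0 with P(x) = 1, Q(x) = 2x, R(x) = -3, and match powers of x.
Initial conditions: a_0 = -2, a_1 = 1.
Setting the coefficient of each power of x to zero and solving order by order (substituting the coefficients already found):
  x^0: 2 a_2 - 3 a_0 = 0  ->  2 a_2 = 3 a_0 = -6  ->  a_2 = -3
  x^1: 6 a_3 - a_1 = 0  ->  6 a_3 = a_1 = 1  ->  a_3 = 1/6
  x^2: 12 a_4 + a_2 = 0  ->  12 a_4 = -a_2 = 3  ->  a_4 = 1/4
  x^3: 20 a_5 + 3 a_3 = 0  ->  20 a_5 = -3 a_3 = -1/2  ->  a_5 = -1/40
  x^4: 30 a_6 + 5 a_4 = 0  ->  30 a_6 = -5 a_4 = -5/4  ->  a_6 = -1/24
Truncated series: y(x) = -2 + x - 3 x^2 + (1/6) x^3 + (1/4) x^4 - (1/40) x^5 - (1/24) x^6 + O(x^7).

a_0 = -2; a_1 = 1; a_2 = -3; a_3 = 1/6; a_4 = 1/4; a_5 = -1/40; a_6 = -1/24


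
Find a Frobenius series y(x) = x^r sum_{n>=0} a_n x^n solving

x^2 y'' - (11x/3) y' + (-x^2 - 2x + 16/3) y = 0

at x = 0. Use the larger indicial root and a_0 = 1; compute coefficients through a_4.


Write in Frobenius form y'' + (p(x)/x) y' + (q(x)/x^2) y = 0:
  p(x) = -11/3,  q(x) = -x^2 - 2x + 16/3.
Indicial equation: r(r-1) + (-11/3) r + (16/3) = 0 -> roots r_1 = 8/3, r_2 = 2.
Take r = r_1 = 8/3. Let y(x) = x^r sum_{n>=0} a_n x^n with a_0 = 1.
Substitute y = x^r sum a_n x^n and match x^{r+n}. The recurrence is
  D(n) a_n - 2 a_{n-1} - 1 a_{n-2} = 0,  where D(n) = (r+n)(r+n-1) + (-11/3)(r+n) + (16/3).
  a_n = [2 a_{n-1} + 1 a_{n-2}] / D(n).
Since the indicial polynomial factors as (r - r_1)(r - r_2), D(n) = (r_1 + n - r_1)(r_1 + n - r_2) = n(n + 2/3).
Evaluating step by step (a_0 = 1):
  n = 1: D(1) = 1(1 + 2/3) = 5/3; numerator = 2(1) = 2; a_1 = (2)/(5/3) = 6/5
  n = 2: D(2) = 2(2 + 2/3) = 16/3; numerator = 2(6/5) + 1(1) = 17/5; a_2 = (17/5)/(16/3) = 51/80
  n = 3: D(3) = 3(3 + 2/3) = 11; numerator = 2(51/80) + 1(6/5) = 99/40; a_3 = (99/40)/(11) = 9/40
  n = 4: D(4) = 4(4 + 2/3) = 56/3; numerator = 2(9/40) + 1(51/80) = 87/80; a_4 = (87/80)/(56/3) = 261/4480

r = 8/3; a_0 = 1; a_1 = 6/5; a_2 = 51/80; a_3 = 9/40; a_4 = 261/4480


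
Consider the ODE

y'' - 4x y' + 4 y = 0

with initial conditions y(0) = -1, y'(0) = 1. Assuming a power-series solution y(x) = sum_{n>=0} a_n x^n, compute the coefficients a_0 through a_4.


Ansatz: y(x) = sum_{n>=0} a_n x^n, so y'(x) = sum_{n>=1} n a_n x^(n-1) and y''(x) = sum_{n>=2} n(n-1) a_n x^(n-2).
Substitute into P(x) y'' + Q(x) y' + R(x) y = 0 with P(x) = 1, Q(x) = -4x, R(x) = 4, and match powers of x.
Initial conditions: a_0 = -1, a_1 = 1.
Setting the coefficient of each power of x to zero and solving order by order (substituting the coefficients already found):
  x^0: 2 a_2 + 4 a_0 = 0  ->  2 a_2 = -4 a_0 = 4  ->  a_2 = 2
  x^1: 6 a_3 = 0  ->  a_3 = 0
  x^2: 12 a_4 - 4 a_2 = 0  ->  12 a_4 = 4 a_2 = 8  ->  a_4 = 2/3
Truncated series: y(x) = -1 + x + 2 x^2 + (2/3) x^4 + O(x^5).

a_0 = -1; a_1 = 1; a_2 = 2; a_3 = 0; a_4 = 2/3


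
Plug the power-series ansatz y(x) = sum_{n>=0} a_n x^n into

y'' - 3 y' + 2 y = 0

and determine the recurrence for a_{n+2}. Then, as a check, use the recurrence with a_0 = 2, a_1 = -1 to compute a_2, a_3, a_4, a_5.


Substitute y = sum_n a_n x^n.
y''(x) has coefficient (n+2)(n+1) a_{n+2} at x^n;
-3 y'(x) has coefficient -3 (n+1) a_{n+1} at x^n;
2 y(x) has coefficient 2 a_n at x^n.
Matching x^n: (n+2)(n+1) a_{n+2} - 3 (n+1) a_{n+1} + 2 a_n = 0.
Thus a_{n+2} = [3 (n+1) a_{n+1} - 2 a_n] / ((n+1)(n+2)).

Check with a_0 = 2, a_1 = -1 (apply the recurrence for n = 0, 1, 2, 3): a_0 = 2, a_1 = -1, a_2 = -7/2, a_3 = -19/6, a_4 = -43/24, a_5 = -91/120.

a_(n+2) = [3 (n+1) a_(n+1) - 2 a_n] / ((n+1)(n+2)); check: a_0 = 2, a_1 = -1, a_2 = -7/2, a_3 = -19/6, a_4 = -43/24, a_5 = -91/120


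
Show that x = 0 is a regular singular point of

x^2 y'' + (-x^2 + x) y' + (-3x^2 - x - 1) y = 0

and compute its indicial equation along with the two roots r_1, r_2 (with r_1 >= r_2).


Divide by x^2 to reach normal form y'' + P_1(x) y' + P_2(x) y = 0 with P_1(x) = -1 + 1/x and P_2(x) = -3 - 1/x - 1/x^2.
x = 0 is a singular point because the y'-coefficient -1 + 1/x has a pole at x = 0 and the y-coefficient -3 - 1/x - 1/x^2 has a pole at x = 0.
It is a regular singular point because x P_1(x) = p(x) = 1 - x and x^2 P_2(x) = q(x) = -3x^2 - x - 1 are polynomials, hence analytic at x = 0.
p(0) = 1,  q(0) = -1.
Indicial equation: r(r-1) + p(0) r + q(0) = 0, i.e. r^2 + (p(0) - 1) r + q(0) = 0, i.e. r^2 - 1 = 0.
Discriminant: (0)^2 - 4(-1) = 4, so r = (0 ± 2)/2.
Solving: r_1 = 1, r_2 = -1.

indicial: r^2 - 1 = 0; roots r_1 = 1, r_2 = -1


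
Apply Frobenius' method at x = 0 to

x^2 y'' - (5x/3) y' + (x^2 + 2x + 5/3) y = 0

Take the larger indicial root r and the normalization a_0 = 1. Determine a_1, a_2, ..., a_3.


Write in Frobenius form y'' + (p(x)/x) y' + (q(x)/x^2) y = 0:
  p(x) = -5/3,  q(x) = x^2 + 2x + 5/3.
Indicial equation: r(r-1) + (-5/3) r + (5/3) = 0 -> roots r_1 = 5/3, r_2 = 1.
Take r = r_1 = 5/3. Let y(x) = x^r sum_{n>=0} a_n x^n with a_0 = 1.
Substitute y = x^r sum a_n x^n and match x^{r+n}. The recurrence is
  D(n) a_n + 2 a_{n-1} + 1 a_{n-2} = 0,  where D(n) = (r+n)(r+n-1) + (-5/3)(r+n) + (5/3).
  a_n = [-2 a_{n-1} - 1 a_{n-2}] / D(n).
Since the indicial polynomial factors as (r - r_1)(r - r_2), D(n) = (r_1 + n - r_1)(r_1 + n - r_2) = n(n + 2/3).
Evaluating step by step (a_0 = 1):
  n = 1: D(1) = 1(1 + 2/3) = 5/3; numerator = -2(1) = -2; a_1 = (-2)/(5/3) = -6/5
  n = 2: D(2) = 2(2 + 2/3) = 16/3; numerator = -2(-6/5) - 1(1) = 7/5; a_2 = (7/5)/(16/3) = 21/80
  n = 3: D(3) = 3(3 + 2/3) = 11; numerator = -2(21/80) - 1(-6/5) = 27/40; a_3 = (27/40)/(11) = 27/440

r = 5/3; a_0 = 1; a_1 = -6/5; a_2 = 21/80; a_3 = 27/440


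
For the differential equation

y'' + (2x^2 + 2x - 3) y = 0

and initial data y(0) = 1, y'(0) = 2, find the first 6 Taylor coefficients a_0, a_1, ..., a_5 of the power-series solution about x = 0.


Ansatz: y(x) = sum_{n>=0} a_n x^n, so y'(x) = sum_{n>=1} n a_n x^(n-1) and y''(x) = sum_{n>=2} n(n-1) a_n x^(n-2).
Substitute into P(x) y'' + Q(x) y' + R(x) y = 0 with P(x) = 1, Q(x) = 0, R(x) = 2x^2 + 2x - 3, and match powers of x.
Initial conditions: a_0 = 1, a_1 = 2.
Setting the coefficient of each power of x to zero and solving order by order (substituting the coefficients already found):
  x^0: 2 a_2 - 3 a_0 = 0  ->  2 a_2 = 3 a_0 = 3  ->  a_2 = 3/2
  x^1: 6 a_3 - 3 a_1 + 2 a_0 = 0  ->  6 a_3 = 3 a_1 - 2 a_0 = 4  ->  a_3 = 2/3
  x^2: 12 a_4 - 3 a_2 + 2 a_1 + 2 a_0 = 0  ->  12 a_4 = 3 a_2 - 2 a_1 - 2 a_0 = -3/2  ->  a_4 = -1/8
  x^3: 20 a_5 - 3 a_3 + 2 a_2 + 2 a_1 = 0  ->  20 a_5 = 3 a_3 - 2 a_2 - 2 a_1 = -5  ->  a_5 = -1/4
Truncated series: y(x) = 1 + 2 x + (3/2) x^2 + (2/3) x^3 - (1/8) x^4 - (1/4) x^5 + O(x^6).

a_0 = 1; a_1 = 2; a_2 = 3/2; a_3 = 2/3; a_4 = -1/8; a_5 = -1/4


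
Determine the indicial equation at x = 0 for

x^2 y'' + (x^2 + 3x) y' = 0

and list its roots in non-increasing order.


Divide by x^2 to reach normal form y'' + P_1(x) y' + P_2(x) y = 0 with P_1(x) = 1 + 3/x and P_2(x) = 0.
x = 0 is a singular point because the y'-coefficient 1 + 3/x has a pole at x = 0.
It is a regular singular point because x P_1(x) = p(x) = x + 3 and x^2 P_2(x) = q(x) = 0 are polynomials, hence analytic at x = 0.
p(0) = 3,  q(0) = 0.
Indicial equation: r(r-1) + p(0) r + q(0) = 0, i.e. r^2 + (p(0) - 1) r + q(0) = 0, i.e. r^2 + 2 r = 0.
Discriminant: (2)^2 - 4(0) = 4, so r = (-2 ± 2)/2.
Solving: r_1 = 0, r_2 = -2.

indicial: r^2 + 2 r = 0; roots r_1 = 0, r_2 = -2


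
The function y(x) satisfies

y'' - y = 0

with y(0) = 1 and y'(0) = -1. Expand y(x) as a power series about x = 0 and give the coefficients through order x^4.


Ansatz: y(x) = sum_{n>=0} a_n x^n, so y'(x) = sum_{n>=1} n a_n x^(n-1) and y''(x) = sum_{n>=2} n(n-1) a_n x^(n-2).
Substitute into P(x) y'' + Q(x) y' + R(x) y = 0 with P(x) = 1, Q(x) = 0, R(x) = -1, and match powers of x.
Initial conditions: a_0 = 1, a_1 = -1.
Setting the coefficient of each power of x to zero and solving order by order (substituting the coefficients already found):
  x^0: 2 a_2 - a_0 = 0  ->  2 a_2 = a_0 = 1  ->  a_2 = 1/2
  x^1: 6 a_3 - a_1 = 0  ->  6 a_3 = a_1 = -1  ->  a_3 = -1/6
  x^2: 12 a_4 - a_2 = 0  ->  12 a_4 = a_2 = 1/2  ->  a_4 = 1/24
Truncated series: y(x) = 1 - x + (1/2) x^2 - (1/6) x^3 + (1/24) x^4 + O(x^5).

a_0 = 1; a_1 = -1; a_2 = 1/2; a_3 = -1/6; a_4 = 1/24


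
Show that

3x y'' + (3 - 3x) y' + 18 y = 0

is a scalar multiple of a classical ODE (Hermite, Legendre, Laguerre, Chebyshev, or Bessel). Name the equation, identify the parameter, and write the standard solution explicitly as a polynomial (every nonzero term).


All three coefficients share the factor 3; dividing through by 3 gives  x y'' + (1 - x) y' + 6 y = 0.
This matches the Laguerre equation x y'' + (1 - x) y' + n y = 0 with n = 6; the polynomial solution is L_6(x).
With y = sum_k a_k x^k, matching x^k gives (k+1)k a_{k+1} + (k+1) a_{k+1} - k a_k + n a_k = 0, i.e. (k+1)^2 a_{k+1} = (k - n) a_k = (k - 6) a_k. The right side vanishes at k = 6, so the series terminates at degree 6.
Standard normalization L_n(0) = 1 gives a_0 = 1. Work upward with a_{k+1} = (k - 6) a_k / (k+1)^2:
  a_1 = (0 - 6)(1) / 1^2 = -6/1 = -6
  a_2 = (1 - 6)(-6) / 2^2 = 30/4 = 15/2
  a_3 = (2 - 6)(15/2) / 3^2 = -30/9 = -10/3
  a_4 = (3 - 6)(-10/3) / 4^2 = 10/16 = 5/8
  a_5 = (4 - 6)(5/8) / 5^2 = (-5/4)/25 = -1/20
  a_6 = (5 - 6)(-1/20) / 6^2 = (1/20)/36 = 1/720
Hence L_6(x) = x^6/720 - x^5/20 + 5 x^4/8 - 10 x^3/3 + 15 x^2/2 - 6 x + 1.

L_6(x); series = x^6/720 - x^5/20 + 5 x^4/8 - 10 x^3/3 + 15 x^2/2 - 6 x + 1


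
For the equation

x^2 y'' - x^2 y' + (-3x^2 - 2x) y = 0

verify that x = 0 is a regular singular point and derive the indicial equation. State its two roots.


Divide by x^2 to reach normal form y'' + P_1(x) y' + P_2(x) y = 0 with P_1(x) = -1 and P_2(x) = -3 - 2/x.
x = 0 is a singular point because the y-coefficient -3 - 2/x has a pole at x = 0.
It is a regular singular point because x P_1(x) = p(x) = -x and x^2 P_2(x) = q(x) = -3x^2 - 2x are polynomials, hence analytic at x = 0.
p(0) = 0,  q(0) = 0.
Indicial equation: r(r-1) + p(0) r + q(0) = 0, i.e. r^2 + (p(0) - 1) r + q(0) = 0, i.e. r^2 - 1 r = 0.
Discriminant: (-1)^2 - 4(0) = 1, so r = (1 ± 1)/2.
Solving: r_1 = 1, r_2 = 0.

indicial: r^2 - 1 r = 0; roots r_1 = 1, r_2 = 0


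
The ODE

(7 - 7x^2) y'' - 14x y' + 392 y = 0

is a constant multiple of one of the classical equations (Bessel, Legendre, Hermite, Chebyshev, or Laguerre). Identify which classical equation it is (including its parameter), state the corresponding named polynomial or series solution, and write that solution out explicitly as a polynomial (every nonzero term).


All three coefficients share the factor 7; dividing through by 7 gives  (1 - x^2) y'' - 2x y' + 56 y = 0.
This matches the Legendre equation (1 - x^2) y'' - 2x y' + n(n+1) y = 0 (note the -2x y' term) with n(n+1) = 56, so n = 7; the polynomial solution is P_7(x).
With y = sum_k a_k x^k, matching x^k gives (k+2)(k+1) a_{k+2} = [k(k+1) - n(n+1)] a_k = (k - 7)(k + 8) a_k. The right side vanishes at k = 7, so the series with the parity of 7 terminates at degree 7.
Standard normalization (P_n(1) = 1): leading coefficient (2n)!/(2^n (n!)^2) = 87178291200/(128*25401600) = 429/16, so a_7 = 429/16. Work downward with a_k = (k+1)(k+2) a_{k+2} / ((k - 7)(k + 8)):
  a_5 = (6)(7)(429/16) / ((5 - 7)(5 + 8)) = (9009/8)/(-26) = -693/16
  a_3 = (4)(5)(-693/16) / ((3 - 7)(3 + 8)) = (-3465/4)/(-44) = 315/16
  a_1 = (2)(3)(315/16) / ((1 - 7)(1 + 8)) = (945/8)/(-54) = -35/16
Hence P_7(x) = 429 x^7/16 - 693 x^5/16 + 315 x^3/16 - 35 x/16.

P_7(x); series = 429 x^7/16 - 693 x^5/16 + 315 x^3/16 - 35 x/16


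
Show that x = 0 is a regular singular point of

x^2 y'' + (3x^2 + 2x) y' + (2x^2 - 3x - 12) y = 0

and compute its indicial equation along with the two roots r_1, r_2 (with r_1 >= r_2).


Divide by x^2 to reach normal form y'' + P_1(x) y' + P_2(x) y = 0 with P_1(x) = 3 + 2/x and P_2(x) = 2 - 3/x - 12/x^2.
x = 0 is a singular point because the y'-coefficient 3 + 2/x has a pole at x = 0 and the y-coefficient 2 - 3/x - 12/x^2 has a pole at x = 0.
It is a regular singular point because x P_1(x) = p(x) = 3x + 2 and x^2 P_2(x) = q(x) = 2x^2 - 3x - 12 are polynomials, hence analytic at x = 0.
p(0) = 2,  q(0) = -12.
Indicial equation: r(r-1) + p(0) r + q(0) = 0, i.e. r^2 + (p(0) - 1) r + q(0) = 0, i.e. r^2 + 1 r - 12 = 0.
Discriminant: (1)^2 - 4(-12) = 49, so r = (-1 ± 7)/2.
Solving: r_1 = 3, r_2 = -4.

indicial: r^2 + 1 r - 12 = 0; roots r_1 = 3, r_2 = -4


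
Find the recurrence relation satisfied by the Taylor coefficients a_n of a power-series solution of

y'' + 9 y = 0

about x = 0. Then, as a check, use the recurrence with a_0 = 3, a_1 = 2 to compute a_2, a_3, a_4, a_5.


Substitute y = sum_n a_n x^n into y'' + (const) y = 0.
y''(x) = sum_{n>=0} (n+2)(n+1) a_{n+2} x^n.
The ODE becomes sum_n [(n+2)(n+1) a_{n+2} + 9 a_n] x^n = 0.
Setting each coefficient to zero gives the recurrence:
  (n+2)(n+1) a_{n+2} + 9 a_n = 0,
  a_{n+2} = -9 / ((n+1)(n+2)) a_n.

Check with a_0 = 3, a_1 = 2 (apply the recurrence for n = 0, 1, 2, 3): a_0 = 3, a_1 = 2, a_2 = -27/2, a_3 = -3, a_4 = 81/8, a_5 = 27/20.

a_{n+2} = -9/((n+1)(n+2)) * a_n; check: a_0 = 3, a_1 = 2, a_2 = -27/2, a_3 = -3, a_4 = 81/8, a_5 = 27/20


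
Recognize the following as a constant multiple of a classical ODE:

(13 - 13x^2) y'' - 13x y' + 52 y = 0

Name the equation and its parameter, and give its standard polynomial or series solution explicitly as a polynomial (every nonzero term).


All three coefficients share the factor 13; dividing through by 13 gives  (1 - x^2) y'' - x y' + 4 y = 0.
This matches the Chebyshev equation (1 - x^2) y'' - x y' + n^2 y = 0 (note the -x y' term, not -2x y') with n^2 = 4, so n = 2; the polynomial solution is T_2(x).
With y = sum_k a_k x^k, matching x^k gives (k+2)(k+1) a_{k+2} = (k^2 - n^2) a_k = (k - 2)(k + 2) a_k. The right side vanishes at k = 2, so the series with the parity of 2 terminates at degree 2.
Standard normalization: leading coefficient of T_n is 2^(n-1), so a_2 = 2^1 = 2. Work downward with a_k = (k+1)(k+2) a_{k+2} / ((k - 2)(k + 2)):
  a_0 = (1)(2)(2) / ((0 - 2)(0 + 2)) = 4/(-4) = -1
Hence T_2(x) = 2 x^2 - 1.

T_2(x); series = 2 x^2 - 1


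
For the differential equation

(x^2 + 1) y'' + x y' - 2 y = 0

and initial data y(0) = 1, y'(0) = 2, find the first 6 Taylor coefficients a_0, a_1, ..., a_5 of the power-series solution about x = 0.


Ansatz: y(x) = sum_{n>=0} a_n x^n, so y'(x) = sum_{n>=1} n a_n x^(n-1) and y''(x) = sum_{n>=2} n(n-1) a_n x^(n-2).
Substitute into P(x) y'' + Q(x) y' + R(x) y = 0 with P(x) = x^2 + 1, Q(x) = x, R(x) = -2, and match powers of x.
Initial conditions: a_0 = 1, a_1 = 2.
Setting the coefficient of each power of x to zero and solving order by order (substituting the coefficients already found):
  x^0: 2 a_2 - 2 a_0 = 0  ->  2 a_2 = 2 a_0 = 2  ->  a_2 = 1
  x^1: 6 a_3 - a_1 = 0  ->  6 a_3 = a_1 = 2  ->  a_3 = 1/3
  x^2: 12 a_4 + 2 a_2 = 0  ->  12 a_4 = -2 a_2 = -2  ->  a_4 = -1/6
  x^3: 20 a_5 + 7 a_3 = 0  ->  20 a_5 = -7 a_3 = -7/3  ->  a_5 = -7/60
Truncated series: y(x) = 1 + 2 x + x^2 + (1/3) x^3 - (1/6) x^4 - (7/60) x^5 + O(x^6).

a_0 = 1; a_1 = 2; a_2 = 1; a_3 = 1/3; a_4 = -1/6; a_5 = -7/60


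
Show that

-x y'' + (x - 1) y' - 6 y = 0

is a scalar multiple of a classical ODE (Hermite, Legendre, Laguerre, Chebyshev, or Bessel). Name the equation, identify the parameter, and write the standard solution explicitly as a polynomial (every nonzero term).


All three coefficients share the factor -1; dividing through by -1 gives  x y'' + (1 - x) y' + 6 y = 0.
This matches the Laguerre equation x y'' + (1 - x) y' + n y = 0 with n = 6; the polynomial solution is L_6(x).
With y = sum_k a_k x^k, matching x^k gives (k+1)k a_{k+1} + (k+1) a_{k+1} - k a_k + n a_k = 0, i.e. (k+1)^2 a_{k+1} = (k - n) a_k = (k - 6) a_k. The right side vanishes at k = 6, so the series terminates at degree 6.
Standard normalization L_n(0) = 1 gives a_0 = 1. Work upward with a_{k+1} = (k - 6) a_k / (k+1)^2:
  a_1 = (0 - 6)(1) / 1^2 = -6/1 = -6
  a_2 = (1 - 6)(-6) / 2^2 = 30/4 = 15/2
  a_3 = (2 - 6)(15/2) / 3^2 = -30/9 = -10/3
  a_4 = (3 - 6)(-10/3) / 4^2 = 10/16 = 5/8
  a_5 = (4 - 6)(5/8) / 5^2 = (-5/4)/25 = -1/20
  a_6 = (5 - 6)(-1/20) / 6^2 = (1/20)/36 = 1/720
Hence L_6(x) = x^6/720 - x^5/20 + 5 x^4/8 - 10 x^3/3 + 15 x^2/2 - 6 x + 1.

L_6(x); series = x^6/720 - x^5/20 + 5 x^4/8 - 10 x^3/3 + 15 x^2/2 - 6 x + 1


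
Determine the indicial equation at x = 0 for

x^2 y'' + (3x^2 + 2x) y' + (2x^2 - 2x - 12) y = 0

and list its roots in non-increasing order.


Divide by x^2 to reach normal form y'' + P_1(x) y' + P_2(x) y = 0 with P_1(x) = 3 + 2/x and P_2(x) = 2 - 2/x - 12/x^2.
x = 0 is a singular point because the y'-coefficient 3 + 2/x has a pole at x = 0 and the y-coefficient 2 - 2/x - 12/x^2 has a pole at x = 0.
It is a regular singular point because x P_1(x) = p(x) = 3x + 2 and x^2 P_2(x) = q(x) = 2x^2 - 2x - 12 are polynomials, hence analytic at x = 0.
p(0) = 2,  q(0) = -12.
Indicial equation: r(r-1) + p(0) r + q(0) = 0, i.e. r^2 + (p(0) - 1) r + q(0) = 0, i.e. r^2 + 1 r - 12 = 0.
Discriminant: (1)^2 - 4(-12) = 49, so r = (-1 ± 7)/2.
Solving: r_1 = 3, r_2 = -4.

indicial: r^2 + 1 r - 12 = 0; roots r_1 = 3, r_2 = -4


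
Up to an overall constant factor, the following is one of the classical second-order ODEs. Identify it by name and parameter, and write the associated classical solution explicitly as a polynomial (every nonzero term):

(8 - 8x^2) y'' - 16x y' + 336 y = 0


All three coefficients share the factor 8; dividing through by 8 gives  (1 - x^2) y'' - 2x y' + 42 y = 0.
This matches the Legendre equation (1 - x^2) y'' - 2x y' + n(n+1) y = 0 (note the -2x y' term) with n(n+1) = 42, so n = 6; the polynomial solution is P_6(x).
With y = sum_k a_k x^k, matching x^k gives (k+2)(k+1) a_{k+2} = [k(k+1) - n(n+1)] a_k = (k - 6)(k + 7) a_k. The right side vanishes at k = 6, so the series with the parity of 6 terminates at degree 6.
Standard normalization (P_n(1) = 1): leading coefficient (2n)!/(2^n (n!)^2) = 479001600/(64*518400) = 231/16, so a_6 = 231/16. Work downward with a_k = (k+1)(k+2) a_{k+2} / ((k - 6)(k + 7)):
  a_4 = (5)(6)(231/16) / ((4 - 6)(4 + 7)) = (3465/8)/(-22) = -315/16
  a_2 = (3)(4)(-315/16) / ((2 - 6)(2 + 7)) = (-945/4)/(-36) = 105/16
  a_0 = (1)(2)(105/16) / ((0 - 6)(0 + 7)) = (105/8)/(-42) = -5/16
Hence P_6(x) = 231 x^6/16 - 315 x^4/16 + 105 x^2/16 - 5/16.

P_6(x); series = 231 x^6/16 - 315 x^4/16 + 105 x^2/16 - 5/16


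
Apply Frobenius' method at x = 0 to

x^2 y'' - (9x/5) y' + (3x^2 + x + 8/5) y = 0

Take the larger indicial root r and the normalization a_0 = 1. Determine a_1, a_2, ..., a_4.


Write in Frobenius form y'' + (p(x)/x) y' + (q(x)/x^2) y = 0:
  p(x) = -9/5,  q(x) = 3x^2 + x + 8/5.
Indicial equation: r(r-1) + (-9/5) r + (8/5) = 0 -> roots r_1 = 2, r_2 = 4/5.
Take r = r_1 = 2. Let y(x) = x^r sum_{n>=0} a_n x^n with a_0 = 1.
Substitute y = x^r sum a_n x^n and match x^{r+n}. The recurrence is
  D(n) a_n + 1 a_{n-1} + 3 a_{n-2} = 0,  where D(n) = (r+n)(r+n-1) + (-9/5)(r+n) + (8/5).
  a_n = [-1 a_{n-1} - 3 a_{n-2}] / D(n).
Since the indicial polynomial factors as (r - r_1)(r - r_2), D(n) = (r_1 + n - r_1)(r_1 + n - r_2) = n(n + 6/5).
Evaluating step by step (a_0 = 1):
  n = 1: D(1) = 1(1 + 6/5) = 11/5; numerator = -1(1) = -1; a_1 = (-1)/(11/5) = -5/11
  n = 2: D(2) = 2(2 + 6/5) = 32/5; numerator = -1(-5/11) - 3(1) = -28/11; a_2 = (-28/11)/(32/5) = -35/88
  n = 3: D(3) = 3(3 + 6/5) = 63/5; numerator = -1(-35/88) - 3(-5/11) = 155/88; a_3 = (155/88)/(63/5) = 775/5544
  n = 4: D(4) = 4(4 + 6/5) = 104/5; numerator = -1(775/5544) - 3(-35/88) = 730/693; a_4 = (730/693)/(104/5) = 1825/36036

r = 2; a_0 = 1; a_1 = -5/11; a_2 = -35/88; a_3 = 775/5544; a_4 = 1825/36036


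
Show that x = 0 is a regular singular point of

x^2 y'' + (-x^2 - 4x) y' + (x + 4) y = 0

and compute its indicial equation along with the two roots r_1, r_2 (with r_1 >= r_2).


Divide by x^2 to reach normal form y'' + P_1(x) y' + P_2(x) y = 0 with P_1(x) = -1 - 4/x and P_2(x) = 1/x + 4/x^2.
x = 0 is a singular point because the y'-coefficient -1 - 4/x has a pole at x = 0 and the y-coefficient 1/x + 4/x^2 has a pole at x = 0.
It is a regular singular point because x P_1(x) = p(x) = -x - 4 and x^2 P_2(x) = q(x) = x + 4 are polynomials, hence analytic at x = 0.
p(0) = -4,  q(0) = 4.
Indicial equation: r(r-1) + p(0) r + q(0) = 0, i.e. r^2 + (p(0) - 1) r + q(0) = 0, i.e. r^2 - 5 r + 4 = 0.
Discriminant: (-5)^2 - 4(4) = 9, so r = (5 ± 3)/2.
Solving: r_1 = 4, r_2 = 1.

indicial: r^2 - 5 r + 4 = 0; roots r_1 = 4, r_2 = 1


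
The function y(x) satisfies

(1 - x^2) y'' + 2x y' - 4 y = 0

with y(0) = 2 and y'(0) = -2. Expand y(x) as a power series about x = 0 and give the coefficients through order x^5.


Ansatz: y(x) = sum_{n>=0} a_n x^n, so y'(x) = sum_{n>=1} n a_n x^(n-1) and y''(x) = sum_{n>=2} n(n-1) a_n x^(n-2).
Substitute into P(x) y'' + Q(x) y' + R(x) y = 0 with P(x) = 1 - x^2, Q(x) = 2x, R(x) = -4, and match powers of x.
Initial conditions: a_0 = 2, a_1 = -2.
Setting the coefficient of each power of x to zero and solving order by order (substituting the coefficients already found):
  x^0: 2 a_2 - 4 a_0 = 0  ->  2 a_2 = 4 a_0 = 8  ->  a_2 = 4
  x^1: 6 a_3 - 2 a_1 = 0  ->  6 a_3 = 2 a_1 = -4  ->  a_3 = -2/3
  x^2: 12 a_4 - 2 a_2 = 0  ->  12 a_4 = 2 a_2 = 8  ->  a_4 = 2/3
  x^3: 20 a_5 - 4 a_3 = 0  ->  20 a_5 = 4 a_3 = -8/3  ->  a_5 = -2/15
Truncated series: y(x) = 2 - 2 x + 4 x^2 - (2/3) x^3 + (2/3) x^4 - (2/15) x^5 + O(x^6).

a_0 = 2; a_1 = -2; a_2 = 4; a_3 = -2/3; a_4 = 2/3; a_5 = -2/15


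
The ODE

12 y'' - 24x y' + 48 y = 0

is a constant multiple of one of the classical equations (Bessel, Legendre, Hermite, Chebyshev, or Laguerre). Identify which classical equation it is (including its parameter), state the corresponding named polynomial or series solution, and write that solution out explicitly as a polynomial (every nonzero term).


All three coefficients share the factor 12; dividing through by 12 gives  y'' - 2x y' + 4 y = 0.
This matches the Hermite equation y'' - 2x y' + 2n y = 0 with 2n = 4, so n = 2; the polynomial solution is H_2(x).
With y = sum_k a_k x^k, matching x^k gives (k+2)(k+1) a_{k+2} = 2(k - n) a_k = 2(k - 2) a_k. The right side vanishes at k = 2, so the series with the parity of 2 terminates at degree 2.
Standard normalization: leading coefficient of H_n is 2^n, so a_2 = 2^2 = 4. Work downward with a_k = (k+1)(k+2) a_{k+2} / (2(k - n)):
  a_0 = (1)(2)(4) / (2(0 - 2)) = 8/(-4) = -2
Hence H_2(x) = 4 x^2 - 2.

H_2(x); series = 4 x^2 - 2


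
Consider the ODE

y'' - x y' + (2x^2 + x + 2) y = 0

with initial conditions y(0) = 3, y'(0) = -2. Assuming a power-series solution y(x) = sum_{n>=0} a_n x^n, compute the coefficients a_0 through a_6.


Ansatz: y(x) = sum_{n>=0} a_n x^n, so y'(x) = sum_{n>=1} n a_n x^(n-1) and y''(x) = sum_{n>=2} n(n-1) a_n x^(n-2).
Substitute into P(x) y'' + Q(x) y' + R(x) y = 0 with P(x) = 1, Q(x) = -x, R(x) = 2x^2 + x + 2, and match powers of x.
Initial conditions: a_0 = 3, a_1 = -2.
Setting the coefficient of each power of x to zero and solving order by order (substituting the coefficients already found):
  x^0: 2 a_2 + 2 a_0 = 0  ->  2 a_2 = -2 a_0 = -6  ->  a_2 = -3
  x^1: 6 a_3 + a_1 + a_0 = 0  ->  6 a_3 = -a_1 - a_0 = -1  ->  a_3 = -1/6
  x^2: 12 a_4 + a_1 + 2 a_0 = 0  ->  12 a_4 = -a_1 - 2 a_0 = -4  ->  a_4 = -1/3
  x^3: 20 a_5 - a_3 + a_2 + 2 a_1 = 0  ->  20 a_5 = a_3 - a_2 - 2 a_1 = 41/6  ->  a_5 = 41/120
  x^4: 30 a_6 - 2 a_4 + a_3 + 2 a_2 = 0  ->  30 a_6 = 2 a_4 - a_3 - 2 a_2 = 11/2  ->  a_6 = 11/60
Truncated series: y(x) = 3 - 2 x - 3 x^2 - (1/6) x^3 - (1/3) x^4 + (41/120) x^5 + (11/60) x^6 + O(x^7).

a_0 = 3; a_1 = -2; a_2 = -3; a_3 = -1/6; a_4 = -1/3; a_5 = 41/120; a_6 = 11/60


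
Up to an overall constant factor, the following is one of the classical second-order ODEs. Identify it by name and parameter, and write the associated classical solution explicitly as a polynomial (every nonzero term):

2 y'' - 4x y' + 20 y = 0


All three coefficients share the factor 2; dividing through by 2 gives  y'' - 2x y' + 10 y = 0.
This matches the Hermite equation y'' - 2x y' + 2n y = 0 with 2n = 10, so n = 5; the polynomial solution is H_5(x).
With y = sum_k a_k x^k, matching x^k gives (k+2)(k+1) a_{k+2} = 2(k - n) a_k = 2(k - 5) a_k. The right side vanishes at k = 5, so the series with the parity of 5 terminates at degree 5.
Standard normalization: leading coefficient of H_n is 2^n, so a_5 = 2^5 = 32. Work downward with a_k = (k+1)(k+2) a_{k+2} / (2(k - n)):
  a_3 = (4)(5)(32) / (2(3 - 5)) = 640/(-4) = -160
  a_1 = (2)(3)(-160) / (2(1 - 5)) = -960/(-8) = 120
Hence H_5(x) = 32 x^5 - 160 x^3 + 120 x.

H_5(x); series = 32 x^5 - 160 x^3 + 120 x


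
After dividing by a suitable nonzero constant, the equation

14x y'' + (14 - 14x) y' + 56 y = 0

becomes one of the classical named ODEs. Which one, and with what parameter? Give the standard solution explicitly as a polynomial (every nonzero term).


All three coefficients share the factor 14; dividing through by 14 gives  x y'' + (1 - x) y' + 4 y = 0.
This matches the Laguerre equation x y'' + (1 - x) y' + n y = 0 with n = 4; the polynomial solution is L_4(x).
With y = sum_k a_k x^k, matching x^k gives (k+1)k a_{k+1} + (k+1) a_{k+1} - k a_k + n a_k = 0, i.e. (k+1)^2 a_{k+1} = (k - n) a_k = (k - 4) a_k. The right side vanishes at k = 4, so the series terminates at degree 4.
Standard normalization L_n(0) = 1 gives a_0 = 1. Work upward with a_{k+1} = (k - 4) a_k / (k+1)^2:
  a_1 = (0 - 4)(1) / 1^2 = -4/1 = -4
  a_2 = (1 - 4)(-4) / 2^2 = 12/4 = 3
  a_3 = (2 - 4)(3) / 3^2 = -6/9 = -2/3
  a_4 = (3 - 4)(-2/3) / 4^2 = (2/3)/16 = 1/24
Hence L_4(x) = x^4/24 - 2 x^3/3 + 3 x^2 - 4 x + 1.

L_4(x); series = x^4/24 - 2 x^3/3 + 3 x^2 - 4 x + 1


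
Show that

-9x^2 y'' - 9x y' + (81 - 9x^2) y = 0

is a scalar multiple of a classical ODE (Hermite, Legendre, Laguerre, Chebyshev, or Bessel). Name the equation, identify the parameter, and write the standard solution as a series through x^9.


All three coefficients share the factor -9; dividing through by -9 gives  x^2 y'' + x y' + (x^2 - 9) y = 0.
This matches the Bessel equation x^2 y'' + x y' + (x^2 - nu^2) y = 0 with nu^2 = 9, so nu = 3; the solution bounded at x = 0 is J_3(x).
Frobenius at x = 0: indicial roots ±nu; for r = nu the recurrence k(k + 2nu) c_k = -c_{k-2} gives the standard series J_nu(x) = sum_{k>=0} (-1)^k / (k! (k+nu)!) (x/2)^(2k+nu). Evaluate the first 4 terms:
  k = 0: (-1)^0 / (0! * 3! * 2^3) x^3 = 1/(1*6*8) x^3 = (1/48) x^3
  k = 1: (-1)^1 / (1! * 4! * 2^5) x^5 = -1/(1*24*32) x^5 = (-1/768) x^5
  k = 2: (-1)^2 / (2! * 5! * 2^7) x^7 = 1/(2*120*128) x^7 = (1/30720) x^7
  k = 3: (-1)^3 / (3! * 6! * 2^9) x^9 = -1/(6*720*512) x^9 = (-1/2211840) x^9
Hence J_3(x) = -x^9/2211840 + x^7/30720 - x^5/768 + x^3/48 + ....

J_3(x); series = -x^9/2211840 + x^7/30720 - x^5/768 + x^3/48


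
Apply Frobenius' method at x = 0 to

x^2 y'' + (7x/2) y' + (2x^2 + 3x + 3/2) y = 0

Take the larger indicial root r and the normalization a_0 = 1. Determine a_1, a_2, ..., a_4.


Write in Frobenius form y'' + (p(x)/x) y' + (q(x)/x^2) y = 0:
  p(x) = 7/2,  q(x) = 2x^2 + 3x + 3/2.
Indicial equation: r(r-1) + (7/2) r + (3/2) = 0 -> roots r_1 = -1, r_2 = -3/2.
Take r = r_1 = -1. Let y(x) = x^r sum_{n>=0} a_n x^n with a_0 = 1.
Substitute y = x^r sum a_n x^n and match x^{r+n}. The recurrence is
  D(n) a_n + 3 a_{n-1} + 2 a_{n-2} = 0,  where D(n) = (r+n)(r+n-1) + (7/2)(r+n) + (3/2).
  a_n = [-3 a_{n-1} - 2 a_{n-2}] / D(n).
Since the indicial polynomial factors as (r - r_1)(r - r_2), D(n) = (r_1 + n - r_1)(r_1 + n - r_2) = n(n + 1/2).
Evaluating step by step (a_0 = 1):
  n = 1: D(1) = 1(1 + 1/2) = 3/2; numerator = -3(1) = -3; a_1 = (-3)/(3/2) = -2
  n = 2: D(2) = 2(2 + 1/2) = 5; numerator = -3(-2) - 2(1) = 4; a_2 = (4)/(5) = 4/5
  n = 3: D(3) = 3(3 + 1/2) = 21/2; numerator = -3(4/5) - 2(-2) = 8/5; a_3 = (8/5)/(21/2) = 16/105
  n = 4: D(4) = 4(4 + 1/2) = 18; numerator = -3(16/105) - 2(4/5) = -72/35; a_4 = (-72/35)/(18) = -4/35

r = -1; a_0 = 1; a_1 = -2; a_2 = 4/5; a_3 = 16/105; a_4 = -4/35


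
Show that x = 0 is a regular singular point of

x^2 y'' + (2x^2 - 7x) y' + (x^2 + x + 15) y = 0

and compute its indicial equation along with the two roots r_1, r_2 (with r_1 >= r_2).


Divide by x^2 to reach normal form y'' + P_1(x) y' + P_2(x) y = 0 with P_1(x) = 2 - 7/x and P_2(x) = 1 + 1/x + 15/x^2.
x = 0 is a singular point because the y'-coefficient 2 - 7/x has a pole at x = 0 and the y-coefficient 1 + 1/x + 15/x^2 has a pole at x = 0.
It is a regular singular point because x P_1(x) = p(x) = 2x - 7 and x^2 P_2(x) = q(x) = x^2 + x + 15 are polynomials, hence analytic at x = 0.
p(0) = -7,  q(0) = 15.
Indicial equation: r(r-1) + p(0) r + q(0) = 0, i.e. r^2 + (p(0) - 1) r + q(0) = 0, i.e. r^2 - 8 r + 15 = 0.
Discriminant: (-8)^2 - 4(15) = 4, so r = (8 ± 2)/2.
Solving: r_1 = 5, r_2 = 3.

indicial: r^2 - 8 r + 15 = 0; roots r_1 = 5, r_2 = 3


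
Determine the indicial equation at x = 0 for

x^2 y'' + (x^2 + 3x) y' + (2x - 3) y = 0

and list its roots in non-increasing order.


Divide by x^2 to reach normal form y'' + P_1(x) y' + P_2(x) y = 0 with P_1(x) = 1 + 3/x and P_2(x) = 2/x - 3/x^2.
x = 0 is a singular point because the y'-coefficient 1 + 3/x has a pole at x = 0 and the y-coefficient 2/x - 3/x^2 has a pole at x = 0.
It is a regular singular point because x P_1(x) = p(x) = x + 3 and x^2 P_2(x) = q(x) = 2x - 3 are polynomials, hence analytic at x = 0.
p(0) = 3,  q(0) = -3.
Indicial equation: r(r-1) + p(0) r + q(0) = 0, i.e. r^2 + (p(0) - 1) r + q(0) = 0, i.e. r^2 + 2 r - 3 = 0.
Discriminant: (2)^2 - 4(-3) = 16, so r = (-2 ± 4)/2.
Solving: r_1 = 1, r_2 = -3.

indicial: r^2 + 2 r - 3 = 0; roots r_1 = 1, r_2 = -3
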